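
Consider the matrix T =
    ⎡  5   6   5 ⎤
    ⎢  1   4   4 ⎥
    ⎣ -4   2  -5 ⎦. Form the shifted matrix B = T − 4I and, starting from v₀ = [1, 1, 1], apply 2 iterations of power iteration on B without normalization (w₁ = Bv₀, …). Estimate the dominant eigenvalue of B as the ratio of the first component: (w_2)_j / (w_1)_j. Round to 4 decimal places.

-1.0833

B = T − 4I has rows (1, 6, 5); (1, 0, 4); (-4, 2, -9)
w1 = Bv₀ = (1·1 + 6·1 + 5·1; 1·1 + 0·1 + 4·1; (-4)·1 + 2·1 + (-9)·1) = (12, 5, -11)
w2 = Bw1 = (1·12 + 6·5 + 5·(-11); 1·12 + 0·5 + 4·(-11); (-4)·12 + 2·5 + (-9)·(-11)) = (-13, -32, 61)
Ratio: -13/12 = -1.0833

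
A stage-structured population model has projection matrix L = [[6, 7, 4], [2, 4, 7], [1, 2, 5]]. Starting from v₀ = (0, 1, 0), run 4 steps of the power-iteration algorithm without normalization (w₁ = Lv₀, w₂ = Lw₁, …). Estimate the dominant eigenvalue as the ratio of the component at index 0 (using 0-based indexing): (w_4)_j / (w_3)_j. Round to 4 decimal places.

w1 = Lv₀ = (6·0 + 7·1 + 4·0; 2·0 + 4·1 + 7·0; 1·0 + 2·1 + 5·0) = (7, 4, 2)
w2 = Lw1 = (6·7 + 7·4 + 4·2; 2·7 + 4·4 + 7·2; 1·7 + 2·4 + 5·2) = (78, 44, 25)
w3 = Lw2 = (876, 507, 291)
w4 = Lw3 = (9969, 5817, 3345)
Ratio at component: 9969 / 876 = 11.3801

11.3801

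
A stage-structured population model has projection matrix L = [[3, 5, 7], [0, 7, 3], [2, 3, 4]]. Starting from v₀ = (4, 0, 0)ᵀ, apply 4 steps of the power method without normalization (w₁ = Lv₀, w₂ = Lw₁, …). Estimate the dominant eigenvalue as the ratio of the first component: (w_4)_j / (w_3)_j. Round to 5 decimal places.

w1 = Lv₀ = (12, 0, 8)
w2 = Lw1 = (92, 24, 56)
w3 = Lw2 = (788, 336, 480)
w4 = Lw3 = (7404, 3792, 4504)
Ratio at component: 7404 / 788 = 9.39594

λ ≈ 9.39594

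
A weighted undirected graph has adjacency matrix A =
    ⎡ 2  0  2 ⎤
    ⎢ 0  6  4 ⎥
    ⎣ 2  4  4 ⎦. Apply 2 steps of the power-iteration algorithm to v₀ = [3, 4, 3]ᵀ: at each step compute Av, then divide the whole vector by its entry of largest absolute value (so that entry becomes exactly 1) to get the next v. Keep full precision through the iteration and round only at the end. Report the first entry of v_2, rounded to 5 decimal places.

Av0 = (12.000000, 36.000000, 34.000000); divide by 36.000000 → v1 = (0.333333, 1.000000, 0.944444)
Av1 = (2.555556, 9.777778, 8.444444); divide by 9.777778 → v2 = (0.261364, 1.000000, 0.863636)
Requested entry of v2: 92/352 = 0.26136

0.26136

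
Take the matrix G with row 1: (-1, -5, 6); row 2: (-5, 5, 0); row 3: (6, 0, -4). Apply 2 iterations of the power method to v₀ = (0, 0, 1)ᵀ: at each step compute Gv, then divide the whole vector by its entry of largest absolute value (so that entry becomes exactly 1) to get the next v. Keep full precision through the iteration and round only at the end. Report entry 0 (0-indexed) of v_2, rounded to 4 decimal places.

Gv0 = (6.00000, 0.00000, -4.00000); divide by 6.00000 → v1 = (1.00000, 0.00000, -0.66667)
Gv1 = (-5.00000, -5.00000, 8.66667); divide by 8.66667 → v2 = (-0.57692, -0.57692, 1.00000)
Requested entry of v2: -30/52 = -0.5769

-0.5769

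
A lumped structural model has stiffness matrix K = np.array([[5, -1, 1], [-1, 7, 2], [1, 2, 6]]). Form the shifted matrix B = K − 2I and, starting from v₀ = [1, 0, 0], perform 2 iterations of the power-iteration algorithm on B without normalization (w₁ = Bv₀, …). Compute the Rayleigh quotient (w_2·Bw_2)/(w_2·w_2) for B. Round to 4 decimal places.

B = K − 2I has rows (3, -1, 1); (-1, 5, 2); (1, 2, 4)
w1 = Bv₀ = (3, -1, 1)
w2 = Bw1 = (11, -6, 5)
Bw2 = (44, -31, 19)
w2·Bw2 = 765; w2·w2 = 182; μ ≈ 765/182 = 4.2033

4.2033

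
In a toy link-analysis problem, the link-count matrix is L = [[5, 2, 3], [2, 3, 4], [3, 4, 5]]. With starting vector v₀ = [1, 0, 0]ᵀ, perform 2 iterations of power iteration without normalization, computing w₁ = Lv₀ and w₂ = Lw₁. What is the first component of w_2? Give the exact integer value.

38

w1 = Lv₀ = (5, 2, 3)
w2 = Lw1 = (38, 28, 38)
The requested component of w2 is 38.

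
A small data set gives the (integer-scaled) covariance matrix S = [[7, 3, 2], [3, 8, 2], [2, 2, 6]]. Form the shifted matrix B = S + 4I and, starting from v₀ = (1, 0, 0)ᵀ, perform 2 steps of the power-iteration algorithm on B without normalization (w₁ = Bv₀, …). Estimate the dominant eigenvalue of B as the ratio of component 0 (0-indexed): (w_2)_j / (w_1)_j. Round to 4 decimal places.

μ ≈ 12.1818

B = S + 4I has rows (11, 3, 2); (3, 12, 2); (2, 2, 10)
w1 = Bv₀ = (11, 3, 2)
w2 = Bw1 = (134, 73, 48)
Ratio: 134/11 = 12.1818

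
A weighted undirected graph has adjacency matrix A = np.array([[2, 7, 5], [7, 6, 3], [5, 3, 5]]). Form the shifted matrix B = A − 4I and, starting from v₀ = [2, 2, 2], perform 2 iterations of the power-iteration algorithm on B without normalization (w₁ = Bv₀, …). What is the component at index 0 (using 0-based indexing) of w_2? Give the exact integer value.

218

B = A − 4I has rows (-2, 7, 5); (7, 2, 3); (5, 3, 1)
w1 = Bv₀ = ((-2)·2 + 7·2 + 5·2; 7·2 + 2·2 + 3·2; 5·2 + 3·2 + 1·2) = (20, 24, 18)
w2 = Bw1 = ((-2)·20 + 7·24 + 5·18; 7·20 + 2·24 + 3·18; 5·20 + 3·24 + 1·18) = (218, 242, 190)
Requested component of w2: 218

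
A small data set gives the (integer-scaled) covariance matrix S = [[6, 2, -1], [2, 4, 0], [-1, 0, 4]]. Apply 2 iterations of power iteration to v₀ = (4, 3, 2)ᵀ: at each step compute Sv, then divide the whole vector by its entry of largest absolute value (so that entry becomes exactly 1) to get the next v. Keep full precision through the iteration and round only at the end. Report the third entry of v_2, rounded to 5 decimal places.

Sv0 = (28.000000, 20.000000, 4.000000); divide by 28.000000 → v1 = (1.000000, 0.714286, 0.142857)
Sv1 = (7.285714, 4.857143, -0.428571); divide by 7.285714 → v2 = (1.000000, 0.666667, -0.058824)
Requested entry of v2: -12/204 = -0.05882

-0.05882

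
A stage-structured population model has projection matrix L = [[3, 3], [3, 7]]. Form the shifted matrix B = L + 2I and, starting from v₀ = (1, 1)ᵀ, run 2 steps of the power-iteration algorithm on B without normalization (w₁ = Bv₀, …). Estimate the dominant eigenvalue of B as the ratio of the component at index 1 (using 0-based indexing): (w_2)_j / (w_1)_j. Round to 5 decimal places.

B = L + 2I has rows (5, 3); (3, 9)
w1 = Bv₀ = (8, 12)
w2 = Bw1 = (76, 132)
Ratio: 132/12 = 11.00000

μ ≈ 11.00000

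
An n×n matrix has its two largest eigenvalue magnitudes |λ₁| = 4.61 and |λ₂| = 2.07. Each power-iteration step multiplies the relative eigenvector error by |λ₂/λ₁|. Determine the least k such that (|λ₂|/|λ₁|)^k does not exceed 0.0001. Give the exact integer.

|λ₂/λ₁| = 2.07/4.61 = 0.44902
Need k ≥ ln(0.0001) / ln(0.44902) = -9.2103 / -0.8007 ≈ 11.503
Smallest integer k satisfying the bound: 12

12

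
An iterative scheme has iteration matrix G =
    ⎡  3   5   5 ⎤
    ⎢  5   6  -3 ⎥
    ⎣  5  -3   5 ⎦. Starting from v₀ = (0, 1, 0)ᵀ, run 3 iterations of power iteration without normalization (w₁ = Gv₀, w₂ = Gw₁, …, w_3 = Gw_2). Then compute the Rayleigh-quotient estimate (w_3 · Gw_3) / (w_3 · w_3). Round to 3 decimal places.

λ ≈ 9.524

w1 = Gv₀ = (5, 6, -3)
w2 = Gw1 = (30, 70, -8)
w3 = Gw2 = (400, 594, -100)
Gw3 = (3670, 5864, -282)
w3·Gw3 = 400·3670 + 594·5864 + (-100)·(-282) = 4979416; w3·w3 = 400·400 + 594·594 + (-100)·(-100) = 522836
λ ≈ 4979416/522836 = 9.524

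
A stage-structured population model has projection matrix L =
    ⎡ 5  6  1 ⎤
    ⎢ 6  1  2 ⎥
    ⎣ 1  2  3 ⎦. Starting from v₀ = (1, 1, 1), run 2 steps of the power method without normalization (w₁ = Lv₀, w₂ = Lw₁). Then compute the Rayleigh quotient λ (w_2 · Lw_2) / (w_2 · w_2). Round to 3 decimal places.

λ ≈ 9.895

w1 = Lv₀ = (5·1 + 6·1 + 1·1; 6·1 + 1·1 + 2·1; 1·1 + 2·1 + 3·1) = (12, 9, 6)
w2 = Lw1 = (5·12 + 6·9 + 1·6; 6·12 + 1·9 + 2·6; 1·12 + 2·9 + 3·6) = (120, 93, 48)
Lw2 = (1206, 909, 450)
w2·Lw2 = 120·1206 + 93·909 + 48·450 = 250857; w2·w2 = 120·120 + 93·93 + 48·48 = 25353
λ ≈ 250857/25353 = 9.895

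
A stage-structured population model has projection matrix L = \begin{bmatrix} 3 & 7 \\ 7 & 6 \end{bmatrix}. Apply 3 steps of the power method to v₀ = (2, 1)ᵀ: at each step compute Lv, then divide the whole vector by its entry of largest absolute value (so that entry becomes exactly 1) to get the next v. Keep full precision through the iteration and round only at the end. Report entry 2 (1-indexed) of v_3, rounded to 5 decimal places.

1.00000

Lv0 = (13.000000, 20.000000); divide by 20.000000 → v1 = (0.650000, 1.000000)
Lv1 = (8.950000, 10.550000); divide by 10.550000 → v2 = (0.848341, 1.000000)
Lv2 = (9.545024, 11.938389); divide by 11.938389 → v3 = (0.799524, 1.000000)
Requested entry of v3: 2519/2519 = 1.00000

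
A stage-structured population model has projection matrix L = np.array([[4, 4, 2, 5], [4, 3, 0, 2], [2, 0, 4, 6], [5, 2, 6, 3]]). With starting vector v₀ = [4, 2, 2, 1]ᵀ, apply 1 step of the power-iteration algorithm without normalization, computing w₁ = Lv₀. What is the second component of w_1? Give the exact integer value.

24

w1 = Lv₀ = (4·4 + 4·2 + 2·2 + 5·1; 4·4 + 3·2 + 0·2 + 2·1; 2·4 + 0·2 + 4·2 + 6·1; 5·4 + 2·2 + 6·2 + 3·1) = (33, 24, 22, 39)
The requested component of w1 is 24.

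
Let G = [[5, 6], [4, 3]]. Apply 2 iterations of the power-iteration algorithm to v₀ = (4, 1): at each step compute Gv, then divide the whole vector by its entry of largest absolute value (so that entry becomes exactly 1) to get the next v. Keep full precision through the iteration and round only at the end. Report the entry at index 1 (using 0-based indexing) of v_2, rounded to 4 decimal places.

Gv0 = (26.00000, 19.00000); divide by 26.00000 → v1 = (1.00000, 0.73077)
Gv1 = (9.38462, 6.19231); divide by 9.38462 → v2 = (1.00000, 0.65984)
Requested entry of v2: 161/244 = 0.6598

0.6598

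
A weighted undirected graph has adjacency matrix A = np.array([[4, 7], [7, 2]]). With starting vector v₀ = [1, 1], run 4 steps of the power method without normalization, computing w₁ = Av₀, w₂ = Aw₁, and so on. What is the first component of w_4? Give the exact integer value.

10945

w1 = Av₀ = (4·1 + 7·1; 7·1 + 2·1) = (11, 9)
w2 = Aw1 = (4·11 + 7·9; 7·11 + 2·9) = (107, 95)
w3 = Aw2 = (1093, 939)
w4 = Aw3 = (10945, 9529)
The requested component of w4 is 10945.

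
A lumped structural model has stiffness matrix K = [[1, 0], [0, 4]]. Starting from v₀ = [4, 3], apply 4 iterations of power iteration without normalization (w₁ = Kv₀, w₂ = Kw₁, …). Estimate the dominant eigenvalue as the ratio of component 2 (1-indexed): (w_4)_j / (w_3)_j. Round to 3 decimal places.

w1 = Kv₀ = (4, 12)
w2 = Kw1 = (4, 48)
w3 = Kw2 = (4, 192)
w4 = Kw3 = (4, 768)
Ratio at component: 768 / 192 = 4.000

λ ≈ 4.000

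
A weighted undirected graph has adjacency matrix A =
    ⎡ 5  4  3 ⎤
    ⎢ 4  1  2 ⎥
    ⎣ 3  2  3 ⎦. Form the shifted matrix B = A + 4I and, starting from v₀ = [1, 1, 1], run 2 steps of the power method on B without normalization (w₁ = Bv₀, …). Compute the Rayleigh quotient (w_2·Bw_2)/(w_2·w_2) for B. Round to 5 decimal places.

B = A + 4I has rows (9, 4, 3); (4, 5, 2); (3, 2, 7)
w1 = Bv₀ = (16, 11, 12)
w2 = Bw1 = (224, 143, 154)
Bw2 = (3050, 1919, 2036)
w2·Bw2 = 1271161; w2·w2 = 94341; μ ≈ 1271161/94341 = 13.47411

μ ≈ 13.47411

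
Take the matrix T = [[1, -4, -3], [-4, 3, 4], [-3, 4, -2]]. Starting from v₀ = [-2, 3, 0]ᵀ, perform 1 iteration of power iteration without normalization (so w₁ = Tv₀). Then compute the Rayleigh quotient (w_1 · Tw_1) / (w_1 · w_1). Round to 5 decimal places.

w1 = Tv₀ = (-14, 17, 18)
Tw1 = (-136, 179, 74)
w1·Tw1 = (-14)·(-136) + 17·179 + 18·74 = 6279; w1·w1 = (-14)·(-14) + 17·17 + 18·18 = 809
λ ≈ 6279/809 = 7.76143

λ ≈ 7.76143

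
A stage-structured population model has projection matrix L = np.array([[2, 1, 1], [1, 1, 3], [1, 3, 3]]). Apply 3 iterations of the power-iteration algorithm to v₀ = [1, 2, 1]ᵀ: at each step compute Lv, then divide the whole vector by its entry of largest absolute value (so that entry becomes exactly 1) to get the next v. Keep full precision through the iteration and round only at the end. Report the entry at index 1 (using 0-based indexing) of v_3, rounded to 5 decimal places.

0.73377

Lv0 = (5.000000, 6.000000, 10.000000); divide by 10.000000 → v1 = (0.500000, 0.600000, 1.000000)
Lv1 = (2.600000, 4.100000, 5.300000); divide by 5.300000 → v2 = (0.490566, 0.773585, 1.000000)
Lv2 = (2.754717, 4.264151, 5.811321); divide by 5.811321 → v3 = (0.474026, 0.733766, 1.000000)
Requested entry of v3: 226/308 = 0.73377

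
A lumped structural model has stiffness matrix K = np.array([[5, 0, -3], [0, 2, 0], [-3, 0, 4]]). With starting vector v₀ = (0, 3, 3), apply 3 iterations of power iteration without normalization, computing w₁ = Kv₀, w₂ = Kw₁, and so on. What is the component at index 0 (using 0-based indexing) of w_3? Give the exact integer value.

-630

w1 = Kv₀ = (-9, 6, 12)
w2 = Kw1 = (-81, 12, 75)
w3 = Kw2 = (-630, 24, 543)
The requested component of w3 is -630.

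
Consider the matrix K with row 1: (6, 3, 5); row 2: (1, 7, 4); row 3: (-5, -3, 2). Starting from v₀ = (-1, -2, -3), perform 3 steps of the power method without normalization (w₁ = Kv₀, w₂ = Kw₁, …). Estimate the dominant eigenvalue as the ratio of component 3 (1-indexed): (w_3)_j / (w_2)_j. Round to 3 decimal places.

λ ≈ 9.425

w1 = Kv₀ = (6·(-1) + 3·(-2) + 5·(-3); 1·(-1) + 7·(-2) + 4·(-3); (-5)·(-1) + (-3)·(-2) + 2·(-3)) = (-27, -27, 5)
w2 = Kw1 = (6·(-27) + 3·(-27) + 5·5; 1·(-27) + 7·(-27) + 4·5; (-5)·(-27) + (-3)·(-27) + 2·5) = (-218, -196, 226)
w3 = Kw2 = (-766, -686, 2130)
Ratio at component: 2130 / 226 = 9.425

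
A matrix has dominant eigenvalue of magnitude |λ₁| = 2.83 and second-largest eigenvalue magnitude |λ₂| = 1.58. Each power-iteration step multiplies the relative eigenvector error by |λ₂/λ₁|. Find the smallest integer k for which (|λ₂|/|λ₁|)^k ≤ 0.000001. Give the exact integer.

24

|λ₂/λ₁| = 1.58/2.83 = 0.55830
Need k ≥ ln(0.000001) / ln(0.55830) = -13.8155 / -0.5829 ≈ 23.703
Smallest integer k satisfying the bound: 24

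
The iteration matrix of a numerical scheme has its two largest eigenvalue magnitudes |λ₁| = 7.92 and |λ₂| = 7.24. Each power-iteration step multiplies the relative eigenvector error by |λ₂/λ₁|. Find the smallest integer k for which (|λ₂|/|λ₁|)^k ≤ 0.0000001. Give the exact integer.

180

|λ₂/λ₁| = 7.24/7.92 = 0.91414
Need k ≥ ln(0.0000001) / ln(0.91414) = -16.1181 / -0.0898 ≈ 179.549
Smallest integer k satisfying the bound: 180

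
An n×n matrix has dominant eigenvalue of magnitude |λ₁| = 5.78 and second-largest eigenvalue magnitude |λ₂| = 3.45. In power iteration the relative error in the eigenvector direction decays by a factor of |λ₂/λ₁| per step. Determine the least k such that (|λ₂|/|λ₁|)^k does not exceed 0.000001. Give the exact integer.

|λ₂/λ₁| = 3.45/5.78 = 0.59689
Need k ≥ ln(0.000001) / ln(0.59689) = -13.8155 / -0.5160 ≈ 26.773
Smallest integer k satisfying the bound: 27

27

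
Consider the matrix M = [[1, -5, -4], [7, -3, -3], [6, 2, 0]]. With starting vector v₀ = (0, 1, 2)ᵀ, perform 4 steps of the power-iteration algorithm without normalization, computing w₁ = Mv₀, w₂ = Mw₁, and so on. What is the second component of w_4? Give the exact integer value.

3296

w1 = Mv₀ = (-13, -9, 2)
w2 = Mw1 = (24, -70, -96)
w3 = Mw2 = (758, 666, 4)
w4 = Mw3 = (-2588, 3296, 5880)
The requested component of w4 is 3296.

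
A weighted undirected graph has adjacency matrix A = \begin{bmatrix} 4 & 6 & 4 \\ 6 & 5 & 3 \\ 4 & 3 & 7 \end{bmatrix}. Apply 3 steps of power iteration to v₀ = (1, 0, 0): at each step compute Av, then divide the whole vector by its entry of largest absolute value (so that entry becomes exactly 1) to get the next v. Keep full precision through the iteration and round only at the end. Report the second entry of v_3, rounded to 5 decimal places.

Av0 = (4.000000, 6.000000, 4.000000); divide by 6.000000 → v1 = (0.666667, 1.000000, 0.666667)
Av1 = (11.333333, 11.000000, 10.333333); divide by 11.333333 → v2 = (1.000000, 0.970588, 0.911765)
Av2 = (13.470588, 13.588235, 13.294118); divide by 13.588235 → v3 = (0.991342, 1.000000, 0.978355)
Requested entry of v3: 924/924 = 1.00000

1.00000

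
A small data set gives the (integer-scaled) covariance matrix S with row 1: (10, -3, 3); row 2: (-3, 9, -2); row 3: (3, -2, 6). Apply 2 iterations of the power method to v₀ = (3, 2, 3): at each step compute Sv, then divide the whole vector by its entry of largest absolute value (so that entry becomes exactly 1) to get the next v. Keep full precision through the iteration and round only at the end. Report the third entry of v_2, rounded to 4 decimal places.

Sv0 = (33.00000, 3.00000, 23.00000); divide by 33.00000 → v1 = (1.00000, 0.09091, 0.69697)
Sv1 = (11.81818, -3.57576, 7.00000); divide by 11.81818 → v2 = (1.00000, -0.30256, 0.59231)
Requested entry of v2: 231/390 = 0.5923

0.5923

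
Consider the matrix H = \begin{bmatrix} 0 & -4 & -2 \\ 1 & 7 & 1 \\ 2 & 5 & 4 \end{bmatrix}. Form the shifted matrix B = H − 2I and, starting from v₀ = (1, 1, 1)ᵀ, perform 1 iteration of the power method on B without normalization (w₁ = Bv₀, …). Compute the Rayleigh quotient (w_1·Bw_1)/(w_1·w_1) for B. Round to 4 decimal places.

B = H − 2I has rows (-2, -4, -2); (1, 5, 1); (2, 5, 2)
w1 = Bv₀ = ((-2)·1 + (-4)·1 + (-2)·1; 1·1 + 5·1 + 1·1; 2·1 + 5·1 + 2·1) = (-8, 7, 9)
Bw1 = (-30, 36, 37)
w1·Bw1 = 825; w1·w1 = 194; μ ≈ 825/194 = 4.2526

μ ≈ 4.2526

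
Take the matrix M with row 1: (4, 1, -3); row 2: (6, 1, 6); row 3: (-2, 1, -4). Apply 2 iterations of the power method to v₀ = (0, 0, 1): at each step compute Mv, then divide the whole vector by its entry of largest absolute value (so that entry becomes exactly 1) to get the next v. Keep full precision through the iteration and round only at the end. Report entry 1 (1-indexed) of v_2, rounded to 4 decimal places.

-0.1667

Mv0 = (-3.00000, 6.00000, -4.00000); divide by 6.00000 → v1 = (-0.50000, 1.00000, -0.66667)
Mv1 = (1.00000, -6.00000, 4.66667); divide by -6.00000 → v2 = (-0.16667, 1.00000, -0.77778)
Requested entry of v2: 6/-36 = -0.1667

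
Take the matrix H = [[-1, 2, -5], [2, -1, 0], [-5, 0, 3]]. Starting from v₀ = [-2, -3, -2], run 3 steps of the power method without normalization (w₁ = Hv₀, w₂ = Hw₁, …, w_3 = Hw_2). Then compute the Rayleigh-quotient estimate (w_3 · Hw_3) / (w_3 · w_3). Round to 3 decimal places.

λ ≈ -5.074

w1 = Hv₀ = ((-1)·(-2) + 2·(-3) + (-5)·(-2); 2·(-2) + (-1)·(-3) + 0·(-2); (-5)·(-2) + 0·(-3) + 3·(-2)) = (6, -1, 4)
w2 = Hw1 = ((-1)·6 + 2·(-1) + (-5)·4; 2·6 + (-1)·(-1) + 0·4; (-5)·6 + 0·(-1) + 3·4) = (-28, 13, -18)
w3 = Hw2 = (144, -69, 86)
Hw3 = (-712, 357, -462)
w3·Hw3 = 144·(-712) + (-69)·357 + 86·(-462) = -166893; w3·w3 = 144·144 + (-69)·(-69) + 86·86 = 32893
λ ≈ -166893/32893 = -5.074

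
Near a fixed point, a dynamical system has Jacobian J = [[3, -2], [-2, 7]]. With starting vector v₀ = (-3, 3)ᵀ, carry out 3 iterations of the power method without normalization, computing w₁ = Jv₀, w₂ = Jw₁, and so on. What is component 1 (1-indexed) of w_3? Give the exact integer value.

-735

w1 = Jv₀ = (-15, 27)
w2 = Jw1 = (-99, 219)
w3 = Jw2 = (-735, 1731)
The requested component of w3 is -735.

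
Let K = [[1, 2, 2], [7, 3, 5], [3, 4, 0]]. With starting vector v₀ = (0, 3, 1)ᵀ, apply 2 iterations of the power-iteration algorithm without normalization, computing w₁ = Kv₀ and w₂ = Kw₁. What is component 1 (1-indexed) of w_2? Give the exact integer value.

w1 = Kv₀ = (1·0 + 2·3 + 2·1; 7·0 + 3·3 + 5·1; 3·0 + 4·3 + 0·1) = (8, 14, 12)
w2 = Kw1 = (1·8 + 2·14 + 2·12; 7·8 + 3·14 + 5·12; 3·8 + 4·14 + 0·12) = (60, 158, 80)
The requested component of w2 is 60.

60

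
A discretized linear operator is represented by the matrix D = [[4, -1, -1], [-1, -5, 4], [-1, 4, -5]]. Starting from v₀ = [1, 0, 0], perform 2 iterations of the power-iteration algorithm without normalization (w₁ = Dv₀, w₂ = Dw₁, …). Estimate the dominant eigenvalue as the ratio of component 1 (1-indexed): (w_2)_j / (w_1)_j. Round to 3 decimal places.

w1 = Dv₀ = (4, -1, -1)
w2 = Dw1 = (18, -3, -3)
Ratio at component: 18 / 4 = 4.500

λ ≈ 4.500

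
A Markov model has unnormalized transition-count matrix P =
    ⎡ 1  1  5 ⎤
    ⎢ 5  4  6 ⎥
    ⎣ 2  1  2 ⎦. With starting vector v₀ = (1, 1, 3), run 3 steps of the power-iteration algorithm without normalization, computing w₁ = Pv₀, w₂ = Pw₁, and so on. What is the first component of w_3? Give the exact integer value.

731

w1 = Pv₀ = (1·1 + 1·1 + 5·3; 5·1 + 4·1 + 6·3; 2·1 + 1·1 + 2·3) = (17, 27, 9)
w2 = Pw1 = (1·17 + 1·27 + 5·9; 5·17 + 4·27 + 6·9; 2·17 + 1·27 + 2·9) = (89, 247, 79)
w3 = Pw2 = (731, 1907, 583)
The requested component of w3 is 731.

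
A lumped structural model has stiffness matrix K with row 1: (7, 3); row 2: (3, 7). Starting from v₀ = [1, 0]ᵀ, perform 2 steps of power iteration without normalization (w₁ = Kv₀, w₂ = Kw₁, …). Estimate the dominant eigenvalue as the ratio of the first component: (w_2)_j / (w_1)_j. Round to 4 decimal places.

w1 = Kv₀ = (7, 3)
w2 = Kw1 = (58, 42)
Ratio at component: 58 / 7 = 8.2857

λ ≈ 8.2857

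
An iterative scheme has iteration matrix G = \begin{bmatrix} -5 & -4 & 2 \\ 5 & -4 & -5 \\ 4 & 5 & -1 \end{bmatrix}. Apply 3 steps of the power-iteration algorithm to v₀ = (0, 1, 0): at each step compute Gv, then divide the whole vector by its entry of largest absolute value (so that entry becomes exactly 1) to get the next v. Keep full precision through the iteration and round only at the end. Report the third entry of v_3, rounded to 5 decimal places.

Gv0 = (-4.000000, -4.000000, 5.000000); divide by 5.000000 → v1 = (-0.800000, -0.800000, 1.000000)
Gv1 = (9.200000, -5.800000, -8.200000); divide by 9.200000 → v2 = (1.000000, -0.630435, -0.891304)
Gv2 = (-4.260870, 11.978261, 1.739130); divide by 11.978261 → v3 = (-0.355717, 1.000000, 0.145191)
Requested entry of v3: 80/551 = 0.14519

0.14519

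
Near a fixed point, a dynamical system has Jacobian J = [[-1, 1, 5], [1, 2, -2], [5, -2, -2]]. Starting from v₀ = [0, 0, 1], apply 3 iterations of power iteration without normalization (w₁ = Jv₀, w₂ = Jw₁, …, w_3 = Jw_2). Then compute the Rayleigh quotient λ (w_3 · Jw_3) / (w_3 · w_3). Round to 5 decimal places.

-6.81884

w1 = Jv₀ = ((-1)·0 + 1·0 + 5·1; 1·0 + 2·0 + (-2)·1; 5·0 + (-2)·0 + (-2)·1) = (5, -2, -2)
w2 = Jw1 = ((-1)·5 + 1·(-2) + 5·(-2); 1·5 + 2·(-2) + (-2)·(-2); 5·5 + (-2)·(-2) + (-2)·(-2)) = (-17, 5, 33)
w3 = Jw2 = (187, -73, -161)
Jw3 = (-1065, 363, 1403)
w3·Jw3 = 187·(-1065) + (-73)·363 + (-161)·1403 = -451537; w3·w3 = 187·187 + (-73)·(-73) + (-161)·(-161) = 66219
λ ≈ -451537/66219 = -6.81884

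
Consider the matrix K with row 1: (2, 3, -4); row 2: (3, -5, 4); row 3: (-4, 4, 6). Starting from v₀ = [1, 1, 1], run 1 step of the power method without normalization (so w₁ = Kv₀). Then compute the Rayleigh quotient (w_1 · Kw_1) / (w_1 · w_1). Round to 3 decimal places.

w1 = Kv₀ = (2·1 + 3·1 + (-4)·1; 3·1 + (-5)·1 + 4·1; (-4)·1 + 4·1 + 6·1) = (1, 2, 6)
Kw1 = (-16, 17, 40)
w1·Kw1 = 1·(-16) + 2·17 + 6·40 = 258; w1·w1 = 1·1 + 2·2 + 6·6 = 41
λ ≈ 258/41 = 6.293

λ ≈ 6.293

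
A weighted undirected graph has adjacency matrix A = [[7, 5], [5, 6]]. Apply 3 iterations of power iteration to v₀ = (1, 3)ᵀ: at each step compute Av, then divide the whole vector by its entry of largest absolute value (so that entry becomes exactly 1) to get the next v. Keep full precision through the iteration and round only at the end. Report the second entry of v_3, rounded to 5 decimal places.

Av0 = (22.000000, 23.000000); divide by 23.000000 → v1 = (0.956522, 1.000000)
Av1 = (11.695652, 10.782609); divide by 11.695652 → v2 = (1.000000, 0.921933)
Av2 = (11.609665, 10.531599); divide by 11.609665 → v3 = (1.000000, 0.907141)
Requested entry of v3: 2833/3123 = 0.90714

0.90714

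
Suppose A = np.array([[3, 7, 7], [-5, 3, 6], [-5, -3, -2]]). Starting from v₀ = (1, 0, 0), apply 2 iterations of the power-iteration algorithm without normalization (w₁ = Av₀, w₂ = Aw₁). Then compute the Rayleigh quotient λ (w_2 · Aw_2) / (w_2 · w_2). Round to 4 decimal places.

3.5121

w1 = Av₀ = (3, -5, -5)
w2 = Aw1 = (-61, -60, 10)
Aw2 = (-533, 185, 465)
w2·Aw2 = (-61)·(-533) + (-60)·185 + 10·465 = 26063; w2·w2 = (-61)·(-61) + (-60)·(-60) + 10·10 = 7421
λ ≈ 26063/7421 = 3.5121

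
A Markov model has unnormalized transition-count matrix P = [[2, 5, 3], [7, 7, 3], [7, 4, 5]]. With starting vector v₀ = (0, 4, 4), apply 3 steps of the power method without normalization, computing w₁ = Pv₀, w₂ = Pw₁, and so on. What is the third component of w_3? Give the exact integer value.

w1 = Pv₀ = (2·0 + 5·4 + 3·4; 7·0 + 7·4 + 3·4; 7·0 + 4·4 + 5·4) = (32, 40, 36)
w2 = Pw1 = (2·32 + 5·40 + 3·36; 7·32 + 7·40 + 3·36; 7·32 + 4·40 + 5·36) = (372, 612, 564)
w3 = Pw2 = (5496, 8580, 7872)
The requested component of w3 is 7872.

7872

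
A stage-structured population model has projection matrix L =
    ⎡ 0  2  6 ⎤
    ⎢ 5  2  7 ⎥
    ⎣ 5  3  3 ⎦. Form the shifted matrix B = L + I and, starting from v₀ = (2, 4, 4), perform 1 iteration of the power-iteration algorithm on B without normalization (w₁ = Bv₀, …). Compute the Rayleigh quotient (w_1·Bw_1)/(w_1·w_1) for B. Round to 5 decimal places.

B = L + I has rows (1, 2, 6); (5, 3, 7); (5, 3, 4)
w1 = Bv₀ = (34, 50, 38)
Bw1 = (362, 586, 472)
w1·Bw1 = 59544; w1·w1 = 5100; μ ≈ 59544/5100 = 11.67529

11.67529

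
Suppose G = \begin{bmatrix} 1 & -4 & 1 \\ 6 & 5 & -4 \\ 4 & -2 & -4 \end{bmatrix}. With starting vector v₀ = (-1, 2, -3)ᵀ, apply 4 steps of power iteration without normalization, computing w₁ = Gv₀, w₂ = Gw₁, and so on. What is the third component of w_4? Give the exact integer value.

-816

w1 = Gv₀ = (-12, 16, 4)
w2 = Gw1 = (-72, -8, -96)
w3 = Gw2 = (-136, -88, 112)
w4 = Gw3 = (328, -1704, -816)
The requested component of w4 is -816.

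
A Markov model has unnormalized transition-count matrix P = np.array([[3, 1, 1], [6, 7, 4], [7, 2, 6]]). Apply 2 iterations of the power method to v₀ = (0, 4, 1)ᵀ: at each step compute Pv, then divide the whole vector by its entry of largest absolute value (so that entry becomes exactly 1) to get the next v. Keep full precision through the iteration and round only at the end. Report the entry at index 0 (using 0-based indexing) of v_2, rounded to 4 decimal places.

Pv0 = (5.00000, 32.00000, 14.00000); divide by 32.00000 → v1 = (0.15625, 1.00000, 0.43750)
Pv1 = (1.90625, 9.68750, 5.71875); divide by 9.68750 → v2 = (0.19677, 1.00000, 0.59032)
Requested entry of v2: 61/310 = 0.1968

0.1968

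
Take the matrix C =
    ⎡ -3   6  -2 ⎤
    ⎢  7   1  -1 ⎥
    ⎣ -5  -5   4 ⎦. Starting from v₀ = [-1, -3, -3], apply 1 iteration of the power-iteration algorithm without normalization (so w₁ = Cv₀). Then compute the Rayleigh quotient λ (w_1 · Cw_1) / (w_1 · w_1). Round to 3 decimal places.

w1 = Cv₀ = (-9, -7, 8)
Cw1 = (-31, -78, 112)
w1·Cw1 = (-9)·(-31) + (-7)·(-78) + 8·112 = 1721; w1·w1 = (-9)·(-9) + (-7)·(-7) + 8·8 = 194
λ ≈ 1721/194 = 8.871

λ ≈ 8.871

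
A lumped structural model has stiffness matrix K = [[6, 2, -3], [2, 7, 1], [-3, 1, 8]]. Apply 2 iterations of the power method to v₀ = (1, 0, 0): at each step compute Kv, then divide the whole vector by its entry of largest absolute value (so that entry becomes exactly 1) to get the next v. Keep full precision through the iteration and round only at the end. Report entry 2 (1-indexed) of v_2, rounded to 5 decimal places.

Kv0 = (6.000000, 2.000000, -3.000000); divide by 6.000000 → v1 = (1.000000, 0.333333, -0.500000)
Kv1 = (8.166667, 3.833333, -6.666667); divide by 8.166667 → v2 = (1.000000, 0.469388, -0.816327)
Requested entry of v2: 23/49 = 0.46939

0.46939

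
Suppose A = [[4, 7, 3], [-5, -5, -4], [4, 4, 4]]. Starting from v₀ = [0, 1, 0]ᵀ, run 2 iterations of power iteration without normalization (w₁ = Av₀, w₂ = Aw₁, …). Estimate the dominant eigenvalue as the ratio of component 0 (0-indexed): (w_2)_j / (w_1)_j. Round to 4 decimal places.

w1 = Av₀ = (4·0 + 7·1 + 3·0; (-5)·0 + (-5)·1 + (-4)·0; 4·0 + 4·1 + 4·0) = (7, -5, 4)
w2 = Aw1 = (4·7 + 7·(-5) + 3·4; (-5)·7 + (-5)·(-5) + (-4)·4; 4·7 + 4·(-5) + 4·4) = (5, -26, 24)
Ratio at component: 5 / 7 = 0.7143

λ ≈ 0.7143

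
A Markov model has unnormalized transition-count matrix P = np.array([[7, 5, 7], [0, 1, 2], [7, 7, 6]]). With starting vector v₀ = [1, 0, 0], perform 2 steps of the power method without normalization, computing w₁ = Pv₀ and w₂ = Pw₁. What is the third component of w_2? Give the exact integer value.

w1 = Pv₀ = (7·1 + 5·0 + 7·0; 0·1 + 1·0 + 2·0; 7·1 + 7·0 + 6·0) = (7, 0, 7)
w2 = Pw1 = (7·7 + 5·0 + 7·7; 0·7 + 1·0 + 2·7; 7·7 + 7·0 + 6·7) = (98, 14, 91)
The requested component of w2 is 91.

91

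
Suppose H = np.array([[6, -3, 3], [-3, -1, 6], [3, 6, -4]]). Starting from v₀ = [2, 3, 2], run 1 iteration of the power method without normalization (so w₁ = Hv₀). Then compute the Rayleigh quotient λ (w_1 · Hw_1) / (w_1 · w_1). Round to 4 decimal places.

w1 = Hv₀ = (9, 3, 16)
Hw1 = (93, 66, -19)
w1·Hw1 = 9·93 + 3·66 + 16·(-19) = 731; w1·w1 = 9·9 + 3·3 + 16·16 = 346
λ ≈ 731/346 = 2.1127

2.1127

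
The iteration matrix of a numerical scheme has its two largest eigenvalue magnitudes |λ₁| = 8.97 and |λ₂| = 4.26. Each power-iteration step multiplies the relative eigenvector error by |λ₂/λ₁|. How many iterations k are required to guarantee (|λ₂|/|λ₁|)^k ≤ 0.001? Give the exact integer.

10

|λ₂/λ₁| = 4.26/8.97 = 0.47492
Need k ≥ ln(0.001) / ln(0.47492) = -6.9078 / -0.7446 ≈ 9.277
Smallest integer k satisfying the bound: 10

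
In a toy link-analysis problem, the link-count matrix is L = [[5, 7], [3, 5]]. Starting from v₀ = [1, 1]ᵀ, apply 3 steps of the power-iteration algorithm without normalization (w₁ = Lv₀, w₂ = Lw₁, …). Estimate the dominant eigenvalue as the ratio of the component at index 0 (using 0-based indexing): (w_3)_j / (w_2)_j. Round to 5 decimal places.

9.58621

w1 = Lv₀ = (5·1 + 7·1; 3·1 + 5·1) = (12, 8)
w2 = Lw1 = (5·12 + 7·8; 3·12 + 5·8) = (116, 76)
w3 = Lw2 = (1112, 728)
Ratio at component: 1112 / 116 = 9.58621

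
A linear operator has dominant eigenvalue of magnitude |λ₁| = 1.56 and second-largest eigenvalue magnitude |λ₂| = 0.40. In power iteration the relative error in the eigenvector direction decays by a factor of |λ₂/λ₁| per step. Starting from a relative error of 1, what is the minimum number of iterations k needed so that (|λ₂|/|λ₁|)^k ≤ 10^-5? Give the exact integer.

9

|λ₂/λ₁| = 0.40/1.56 = 0.25641
Need k ≥ ln(10^-5) / ln(0.25641) = -11.5129 / -1.3610 ≈ 8.459
Smallest integer k satisfying the bound: 9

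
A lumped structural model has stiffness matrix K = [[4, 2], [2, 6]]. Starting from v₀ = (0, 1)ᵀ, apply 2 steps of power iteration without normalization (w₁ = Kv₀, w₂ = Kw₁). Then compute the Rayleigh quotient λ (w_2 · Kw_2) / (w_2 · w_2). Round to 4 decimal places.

w1 = Kv₀ = (4·0 + 2·1; 2·0 + 6·1) = (2, 6)
w2 = Kw1 = (4·2 + 2·6; 2·2 + 6·6) = (20, 40)
Kw2 = (160, 280)
w2·Kw2 = 20·160 + 40·280 = 14400; w2·w2 = 20·20 + 40·40 = 2000
λ ≈ 14400/2000 = 7.2000

7.2000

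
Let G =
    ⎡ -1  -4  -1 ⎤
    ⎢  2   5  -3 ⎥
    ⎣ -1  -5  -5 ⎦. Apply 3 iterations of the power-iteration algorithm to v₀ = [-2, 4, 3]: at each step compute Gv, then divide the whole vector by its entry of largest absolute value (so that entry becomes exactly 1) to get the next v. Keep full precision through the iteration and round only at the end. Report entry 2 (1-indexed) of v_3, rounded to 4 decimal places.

Gv0 = (-17.00000, 7.00000, -33.00000); divide by -33.00000 → v1 = (0.51515, -0.21212, 1.00000)
Gv1 = (-0.66667, -3.03030, -4.45455); divide by -4.45455 → v2 = (0.14966, 0.68027, 1.00000)
Gv2 = (-3.87075, 0.70068, -8.55102); divide by -8.55102 → v3 = (0.45267, -0.08194, 1.00000)
Requested entry of v3: 103/-1257 = -0.0819

-0.0819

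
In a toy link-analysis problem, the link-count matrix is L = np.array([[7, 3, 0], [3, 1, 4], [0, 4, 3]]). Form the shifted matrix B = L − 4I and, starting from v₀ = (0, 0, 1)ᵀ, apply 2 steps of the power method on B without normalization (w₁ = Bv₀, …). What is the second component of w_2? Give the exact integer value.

B = L − 4I has rows (3, 3, 0); (3, -3, 4); (0, 4, -1)
w1 = Bv₀ = (0, 4, -1)
w2 = Bw1 = (12, -16, 17)
Requested component of w2: -16

-16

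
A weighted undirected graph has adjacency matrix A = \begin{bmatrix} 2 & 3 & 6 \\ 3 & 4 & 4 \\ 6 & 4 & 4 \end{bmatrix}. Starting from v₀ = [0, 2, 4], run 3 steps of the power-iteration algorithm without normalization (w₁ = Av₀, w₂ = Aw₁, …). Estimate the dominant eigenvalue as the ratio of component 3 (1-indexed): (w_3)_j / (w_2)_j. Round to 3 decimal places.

λ ≈ 11.484

w1 = Av₀ = (30, 24, 24)
w2 = Aw1 = (276, 282, 372)
w3 = Aw2 = (3630, 3444, 4272)
Ratio at component: 4272 / 372 = 11.484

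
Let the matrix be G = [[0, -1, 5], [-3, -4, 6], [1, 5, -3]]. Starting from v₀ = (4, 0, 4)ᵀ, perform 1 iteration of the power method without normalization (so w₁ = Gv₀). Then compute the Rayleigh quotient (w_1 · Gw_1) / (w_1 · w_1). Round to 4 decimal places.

-6.1579

w1 = Gv₀ = (20, 12, -8)
Gw1 = (-52, -156, 104)
w1·Gw1 = 20·(-52) + 12·(-156) + (-8)·104 = -3744; w1·w1 = 20·20 + 12·12 + (-8)·(-8) = 608
λ ≈ -3744/608 = -6.1579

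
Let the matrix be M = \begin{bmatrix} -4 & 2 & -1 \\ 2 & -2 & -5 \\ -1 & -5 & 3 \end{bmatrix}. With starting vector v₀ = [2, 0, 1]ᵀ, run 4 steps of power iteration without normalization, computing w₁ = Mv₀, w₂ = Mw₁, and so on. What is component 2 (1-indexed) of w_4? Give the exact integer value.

w1 = Mv₀ = (-9, -1, 1)
w2 = Mw1 = (33, -21, 17)
w3 = Mw2 = (-191, 23, 123)
w4 = Mw3 = (687, -1043, 445)
The requested component of w4 is -1043.

-1043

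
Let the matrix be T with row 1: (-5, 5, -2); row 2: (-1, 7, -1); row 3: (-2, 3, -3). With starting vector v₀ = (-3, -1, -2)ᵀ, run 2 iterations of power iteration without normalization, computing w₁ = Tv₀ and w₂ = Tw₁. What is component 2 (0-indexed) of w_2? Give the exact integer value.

-61

w1 = Tv₀ = (14, -2, 9)
w2 = Tw1 = (-98, -37, -61)
The requested component of w2 is -61.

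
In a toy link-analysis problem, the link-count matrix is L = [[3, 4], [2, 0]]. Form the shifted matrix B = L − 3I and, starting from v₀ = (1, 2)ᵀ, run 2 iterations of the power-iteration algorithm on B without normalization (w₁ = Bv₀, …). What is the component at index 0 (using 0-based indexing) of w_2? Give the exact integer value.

-16

B = L − 3I has rows (0, 4); (2, -3)
w1 = Bv₀ = (0·1 + 4·2; 2·1 + (-3)·2) = (8, -4)
w2 = Bw1 = (0·8 + 4·(-4); 2·8 + (-3)·(-4)) = (-16, 28)
Requested component of w2: -16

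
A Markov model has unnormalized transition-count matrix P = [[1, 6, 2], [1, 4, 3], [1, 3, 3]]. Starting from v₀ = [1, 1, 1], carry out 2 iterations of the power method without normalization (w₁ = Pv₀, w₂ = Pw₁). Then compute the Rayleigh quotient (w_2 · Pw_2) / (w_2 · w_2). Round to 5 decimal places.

w1 = Pv₀ = (1·1 + 6·1 + 2·1; 1·1 + 4·1 + 3·1; 1·1 + 3·1 + 3·1) = (9, 8, 7)
w2 = Pw1 = (1·9 + 6·8 + 2·7; 1·9 + 4·8 + 3·7; 1·9 + 3·8 + 3·7) = (71, 62, 54)
Pw2 = (551, 481, 419)
w2·Pw2 = 71·551 + 62·481 + 54·419 = 91569; w2·w2 = 71·71 + 62·62 + 54·54 = 11801
λ ≈ 91569/11801 = 7.75943

λ ≈ 7.75943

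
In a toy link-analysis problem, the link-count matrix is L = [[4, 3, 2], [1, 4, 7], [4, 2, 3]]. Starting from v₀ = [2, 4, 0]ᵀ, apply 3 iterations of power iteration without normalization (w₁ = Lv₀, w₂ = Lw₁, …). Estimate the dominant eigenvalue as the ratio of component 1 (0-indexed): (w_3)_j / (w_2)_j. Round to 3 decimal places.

10.441

w1 = Lv₀ = (4·2 + 3·4 + 2·0; 1·2 + 4·4 + 7·0; 4·2 + 2·4 + 3·0) = (20, 18, 16)
w2 = Lw1 = (4·20 + 3·18 + 2·16; 1·20 + 4·18 + 7·16; 4·20 + 2·18 + 3·16) = (166, 204, 164)
w3 = Lw2 = (1604, 2130, 1564)
Ratio at component: 2130 / 204 = 10.441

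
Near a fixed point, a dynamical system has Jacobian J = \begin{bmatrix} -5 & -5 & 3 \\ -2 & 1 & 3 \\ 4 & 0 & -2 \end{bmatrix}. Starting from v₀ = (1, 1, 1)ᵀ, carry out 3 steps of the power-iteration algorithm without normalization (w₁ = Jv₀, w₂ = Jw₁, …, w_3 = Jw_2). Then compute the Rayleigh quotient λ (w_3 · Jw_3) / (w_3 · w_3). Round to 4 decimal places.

λ ≈ -8.6840

w1 = Jv₀ = ((-5)·1 + (-5)·1 + 3·1; (-2)·1 + 1·1 + 3·1; 4·1 + 0·1 + (-2)·1) = (-7, 2, 2)
w2 = Jw1 = ((-5)·(-7) + (-5)·2 + 3·2; (-2)·(-7) + 1·2 + 3·2; 4·(-7) + 0·2 + (-2)·2) = (31, 22, -32)
w3 = Jw2 = (-361, -136, 188)
Jw3 = (3049, 1150, -1820)
w3·Jw3 = (-361)·3049 + (-136)·1150 + 188·(-1820) = -1599249; w3·w3 = (-361)·(-361) + (-136)·(-136) + 188·188 = 184161
λ ≈ -1599249/184161 = -8.6840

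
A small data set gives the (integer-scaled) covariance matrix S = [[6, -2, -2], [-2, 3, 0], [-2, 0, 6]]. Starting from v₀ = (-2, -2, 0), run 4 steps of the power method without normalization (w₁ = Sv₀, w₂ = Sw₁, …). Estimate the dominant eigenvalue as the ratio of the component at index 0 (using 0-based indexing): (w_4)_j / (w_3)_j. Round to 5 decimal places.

8.32039

w1 = Sv₀ = (6·(-2) + (-2)·(-2) + (-2)·0; (-2)·(-2) + 3·(-2) + 0·0; (-2)·(-2) + 0·(-2) + 6·0) = (-8, -2, 4)
w2 = Sw1 = (6·(-8) + (-2)·(-2) + (-2)·4; (-2)·(-8) + 3·(-2) + 0·4; (-2)·(-8) + 0·(-2) + 6·4) = (-52, 10, 40)
w3 = Sw2 = (-412, 134, 344)
w4 = Sw3 = (-3428, 1226, 2888)
Ratio at component: -3428 / -412 = 8.32039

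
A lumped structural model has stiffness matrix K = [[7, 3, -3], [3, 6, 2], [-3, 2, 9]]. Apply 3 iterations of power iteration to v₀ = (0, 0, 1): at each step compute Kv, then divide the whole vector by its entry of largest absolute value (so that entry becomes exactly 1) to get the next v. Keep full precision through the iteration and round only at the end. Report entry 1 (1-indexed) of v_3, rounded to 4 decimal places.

-0.5059

Kv0 = (-3.00000, 2.00000, 9.00000); divide by 9.00000 → v1 = (-0.33333, 0.22222, 1.00000)
Kv1 = (-4.66667, 2.33333, 10.44444); divide by 10.44444 → v2 = (-0.44681, 0.22340, 1.00000)
Kv2 = (-5.45745, 2.00000, 10.78723); divide by 10.78723 → v3 = (-0.50592, 0.18540, 1.00000)
Requested entry of v3: -513/1014 = -0.5059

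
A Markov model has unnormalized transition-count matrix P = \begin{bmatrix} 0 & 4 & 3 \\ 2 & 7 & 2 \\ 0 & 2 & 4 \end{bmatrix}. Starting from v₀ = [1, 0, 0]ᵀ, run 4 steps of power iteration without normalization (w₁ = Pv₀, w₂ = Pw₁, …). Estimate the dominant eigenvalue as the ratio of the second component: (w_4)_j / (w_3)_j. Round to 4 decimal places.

8.8361

w1 = Pv₀ = (0·1 + 4·0 + 3·0; 2·1 + 7·0 + 2·0; 0·1 + 2·0 + 4·0) = (0, 2, 0)
w2 = Pw1 = (0·0 + 4·2 + 3·0; 2·0 + 7·2 + 2·0; 0·0 + 2·2 + 4·0) = (8, 14, 4)
w3 = Pw2 = (68, 122, 44)
w4 = Pw3 = (620, 1078, 420)
Ratio at component: 1078 / 122 = 8.8361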